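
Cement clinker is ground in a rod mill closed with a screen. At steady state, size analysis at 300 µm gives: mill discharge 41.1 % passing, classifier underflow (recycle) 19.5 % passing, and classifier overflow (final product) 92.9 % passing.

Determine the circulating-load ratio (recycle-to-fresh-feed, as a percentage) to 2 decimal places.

CL = 239.81 %

Mass balance on the −300 µm fraction:
d + r·d = r·u + o → r(d−u) = o−d
r = (92.9 − 41.1)/(41.1 − 19.5) = 51.8/21.6 = 2.3981
CL = 100·r = 239.81 %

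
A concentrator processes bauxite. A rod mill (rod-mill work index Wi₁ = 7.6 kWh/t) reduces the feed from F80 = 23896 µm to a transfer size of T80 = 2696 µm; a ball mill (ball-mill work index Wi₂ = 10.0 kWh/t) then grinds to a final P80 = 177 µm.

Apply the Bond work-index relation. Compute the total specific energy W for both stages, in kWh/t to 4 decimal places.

W = 10 Wi / √P80 − 10 Wi / √F80
Stage 1 (23896→2696 µm, Wi₁=7.6): W₁ = 10·7.6·(0.019259 − 0.006469) = 0.9721 kWh/t
Stage 2 (2696→177 µm, Wi₂=10.0): W₂ = 10·10.0·(0.075165 − 0.019259) = 5.5905 kWh/t
W = W₁ + W₂ = 0.9721 + 5.5905 = 6.5626 kWh/t

W = 6.5626 kWh/t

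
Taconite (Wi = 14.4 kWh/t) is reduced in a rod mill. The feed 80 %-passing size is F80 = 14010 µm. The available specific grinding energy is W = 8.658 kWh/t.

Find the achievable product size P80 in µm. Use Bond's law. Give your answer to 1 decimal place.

W = 10·Wi·[P80^(−½) − F80^(−½)]
P80^-0.5 = F80^-0.5 + W/(10 Wi)
  = 8.6580/(10·14.4) + 1/√14010 = 0.060125 + 0.008449 = 0.068574
P80 = (1/0.068574)² = 14.5829² = 212.66 µm

P80 = 212.7 µm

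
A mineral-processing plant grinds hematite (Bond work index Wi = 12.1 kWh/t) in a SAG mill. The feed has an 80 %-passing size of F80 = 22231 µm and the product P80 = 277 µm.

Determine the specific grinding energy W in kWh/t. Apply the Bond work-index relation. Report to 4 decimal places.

W = 6.4587 kWh/t

Bond: W = 10·Wi·(1/√P80 − 1/√F80)
1/√277 = 0.060084;  1/√22231 = 0.006707
W = 10·12.1·(0.060084 − 0.006707) = 6.4587 kWh/t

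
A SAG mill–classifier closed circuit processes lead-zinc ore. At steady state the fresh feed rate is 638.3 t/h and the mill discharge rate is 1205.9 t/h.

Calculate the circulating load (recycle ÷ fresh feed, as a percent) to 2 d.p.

CL = 88.92 %

M = F + R at steady state, so:
R = M − F = 1205.9 − 638.3 = 567.6 t/h
CL = 100·R/F = 100·567.6/638.3 = 88.92 %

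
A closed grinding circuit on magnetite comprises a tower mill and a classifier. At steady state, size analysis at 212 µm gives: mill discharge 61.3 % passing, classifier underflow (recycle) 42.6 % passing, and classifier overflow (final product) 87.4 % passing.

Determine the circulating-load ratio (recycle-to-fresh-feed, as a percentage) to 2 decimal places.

CL = 139.57 %

Classifier node, passing 212 µm:
(1+r)d = ru + o → r = (o−d)/(d−u)
r = (87.4 − 61.3)/(61.3 − 42.6) = 26.1/18.7 = 1.3957
CL = 100·r = 139.57 %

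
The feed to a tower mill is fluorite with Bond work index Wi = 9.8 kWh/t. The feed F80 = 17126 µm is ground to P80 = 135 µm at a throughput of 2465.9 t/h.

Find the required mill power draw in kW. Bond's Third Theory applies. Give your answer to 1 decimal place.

W_Bond = 10·Wi·(1/√P₈₀ − 1/√F₈₀)
W = 10·9.8·(1/√135 − 1/√17126) = 10·9.8·(0.078425) = 7.6856 kWh/t
Power = W × throughput = 7.6856 kWh/t × 2465.9 t/h = 18952.0 kW

P = 18952.0 kW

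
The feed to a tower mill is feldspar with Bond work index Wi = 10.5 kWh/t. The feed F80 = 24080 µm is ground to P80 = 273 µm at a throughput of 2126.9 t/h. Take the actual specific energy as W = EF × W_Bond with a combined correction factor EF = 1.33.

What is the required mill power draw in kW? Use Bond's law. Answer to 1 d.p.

W = 10 Wi (1/√P80 − 1/√F80)  [Bond]
W = 10·10.5·(1/√273 − 1/√24080) = 10·10.5·(0.054079) = 5.6782 kWh/t
W_actual = 1.33 × 5.6782 = 7.5521 kWh/t
Mill draw = 7.5521 × 2126.9 = 16062.5 kW

P = 16062.5 kW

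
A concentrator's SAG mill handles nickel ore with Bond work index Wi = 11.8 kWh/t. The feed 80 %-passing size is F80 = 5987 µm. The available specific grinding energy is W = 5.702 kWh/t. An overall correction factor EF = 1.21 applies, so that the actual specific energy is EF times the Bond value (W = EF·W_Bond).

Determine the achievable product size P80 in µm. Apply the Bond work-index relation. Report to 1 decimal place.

P80 = 357.9 µm

W = 10 Wi (P80^-0.5 − F80^-0.5)
W_Bond = W / EF = 5.702 / 1.21 = 4.7124 kWh/t
P80^(−½) = W_Bond/(10 Wi) + F80^(−½)
  = 4.7124/(10·11.8) + 1/√5987 = 0.039936 + 0.012924 = 0.052860
P80 = (1/0.052860)² = 18.9181² = 357.89 µm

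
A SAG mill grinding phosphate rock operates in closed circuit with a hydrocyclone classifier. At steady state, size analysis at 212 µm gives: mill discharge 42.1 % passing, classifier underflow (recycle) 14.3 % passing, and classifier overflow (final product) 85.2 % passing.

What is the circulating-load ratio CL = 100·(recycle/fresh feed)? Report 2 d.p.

Balance %-passing 212 µm (r = R/F):
(1+r)·d = r·u + o ⇒ r = (o−d)/(d−u)
r = (85.2 − 42.1)/(42.1 − 14.3) = 43.1/27.8 = 1.5504
CL = 100·r = 155.04 %

CL = 155.04 %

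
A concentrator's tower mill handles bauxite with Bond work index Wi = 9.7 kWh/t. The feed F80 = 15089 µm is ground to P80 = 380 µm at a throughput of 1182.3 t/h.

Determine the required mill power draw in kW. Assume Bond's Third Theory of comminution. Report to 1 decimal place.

W = 10·Wi·(P80^(-½) − F80^(-½))
W = 10·9.7·(1/√380 − 1/√15089) = 10·9.7·(0.043158) = 4.1863 kWh/t
Mill draw = 4.1863 × 1182.3 = 4949.5 kW

P = 4949.5 kW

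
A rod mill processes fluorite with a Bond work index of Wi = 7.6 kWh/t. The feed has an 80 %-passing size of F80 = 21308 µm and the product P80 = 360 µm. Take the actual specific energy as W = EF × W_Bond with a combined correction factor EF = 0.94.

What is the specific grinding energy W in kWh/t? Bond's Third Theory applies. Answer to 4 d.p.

W = 10 Wi / √P80 − 10 Wi / √F80
1/√360 = 0.052705;  1/√21308 = 0.006851
W = 10·7.6·(0.052705 − 0.006851) = 3.4849 kWh/t
Apply correction: 3.4849 × 0.94 = 3.2758 kWh/t

W = 3.2758 kWh/t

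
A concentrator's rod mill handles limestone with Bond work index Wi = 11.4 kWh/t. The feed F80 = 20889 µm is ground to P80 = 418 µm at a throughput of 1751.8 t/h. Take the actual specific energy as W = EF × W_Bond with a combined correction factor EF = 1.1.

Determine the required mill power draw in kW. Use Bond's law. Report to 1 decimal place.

W = 10·Wi·(P80^(-½) − F80^(-½))
W = 10·11.4·(1/√418 − 1/√20889) = 10·11.4·(0.041993) = 4.7872 kWh/t
With EF = 1.1: W = 4.7872·1.1 = 5.2659 kWh/t
P = W·T = 5.2659·1751.8 = 9224.8 kW

P = 9224.8 kW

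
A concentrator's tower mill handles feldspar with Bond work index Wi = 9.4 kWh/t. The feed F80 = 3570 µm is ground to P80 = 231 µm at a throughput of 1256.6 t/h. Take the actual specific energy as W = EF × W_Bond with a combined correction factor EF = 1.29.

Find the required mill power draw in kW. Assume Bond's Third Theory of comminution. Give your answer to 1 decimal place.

P = 7475.3 kW

Bond: W = 10·Wi·(1/√P80 − 1/√F80)
W = 10·9.4·(1/√231 − 1/√3570) = 10·9.4·(0.049059) = 4.6115 kWh/t
Apply correction: 4.6115 × 1.29 = 5.9488 kWh/t
P_mill = W·ṁ = 5.9488·1256.6 = 7475.3 kW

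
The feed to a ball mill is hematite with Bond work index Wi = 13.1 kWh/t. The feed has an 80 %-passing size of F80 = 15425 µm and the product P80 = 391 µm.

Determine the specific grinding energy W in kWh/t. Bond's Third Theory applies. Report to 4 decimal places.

W = 5.5702 kWh/t

W = 10 Wi / √P80 − 10 Wi / √F80
1/√391 = 0.050572;  1/√15425 = 0.008052
W = 10·13.1·(0.050572 − 0.008052) = 5.5702 kWh/t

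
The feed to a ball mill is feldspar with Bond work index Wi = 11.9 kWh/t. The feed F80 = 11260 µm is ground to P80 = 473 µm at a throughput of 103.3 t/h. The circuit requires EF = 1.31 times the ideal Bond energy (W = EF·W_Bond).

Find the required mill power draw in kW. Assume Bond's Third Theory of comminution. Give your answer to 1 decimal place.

P = 588.7 kW

W = 10 Wi (P80^-0.5 − F80^-0.5)
W = 10·11.9·(1/√473 − 1/√11260) = 10·11.9·(0.036556) = 4.3502 kWh/t
With EF = 1.31: W = 4.3502·1.31 = 5.6987 kWh/t
Power = W × throughput = 5.6987 kWh/t × 103.3 t/h = 588.7 kW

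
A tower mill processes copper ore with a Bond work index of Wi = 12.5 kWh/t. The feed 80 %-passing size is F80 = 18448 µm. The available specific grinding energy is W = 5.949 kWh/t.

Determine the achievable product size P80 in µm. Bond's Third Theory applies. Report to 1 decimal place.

W = 10·Wi·[P80^(−½) − F80^(−½)]
⇒ 1/√P80 = W/(10·Wi) + 1/√F80
  = 5.9490/(10·12.5) + 1/√18448 = 0.047592 + 0.007363 = 0.054955
P80 = (1/0.054955)² = 18.1969² = 331.13 µm

P80 = 331.1 µm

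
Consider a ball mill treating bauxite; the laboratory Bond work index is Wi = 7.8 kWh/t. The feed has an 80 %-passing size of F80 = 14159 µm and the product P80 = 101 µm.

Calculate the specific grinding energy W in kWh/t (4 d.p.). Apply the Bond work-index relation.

W = 7.1058 kWh/t

W_Bond = 10·Wi·(1/√P₈₀ − 1/√F₈₀)
1/√101 = 0.099504;  1/√14159 = 0.008404
W = 10·7.8·(0.099504 − 0.008404) = 7.1058 kWh/t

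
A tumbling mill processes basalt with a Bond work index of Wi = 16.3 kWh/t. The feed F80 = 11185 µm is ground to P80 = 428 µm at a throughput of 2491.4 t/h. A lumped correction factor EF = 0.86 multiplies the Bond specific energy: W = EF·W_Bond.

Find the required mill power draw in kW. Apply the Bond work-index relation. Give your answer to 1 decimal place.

W = 10 Wi / √P80 − 10 Wi / √F80
W = 10·16.3·(1/√428 − 1/√11185) = 10·16.3·(0.038881) = 6.3377 kWh/t
W_actual = 0.86 × 6.3377 = 5.4504 kWh/t
Power = W × throughput = 5.4504 kWh/t × 2491.4 t/h = 13579.1 kW

P = 13579.1 kW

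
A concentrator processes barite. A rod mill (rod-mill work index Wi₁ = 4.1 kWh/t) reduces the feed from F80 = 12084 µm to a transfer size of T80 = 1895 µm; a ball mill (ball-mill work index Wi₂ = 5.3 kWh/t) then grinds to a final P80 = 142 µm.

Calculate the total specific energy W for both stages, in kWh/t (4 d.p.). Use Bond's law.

W = 10 Wi (1/√P80 − 1/√F80)  [Bond]
Stage 1 (12084→1895 µm, Wi₁=4.1): W₁ = 10·4.1·(0.022972 − 0.009097) = 0.5689 kWh/t
Stage 2 (1895→142 µm, Wi₂=5.3): W₂ = 10·5.3·(0.083918 − 0.022972) = 3.2302 kWh/t
W = W₁ + W₂ = 0.5689 + 3.2302 = 3.7990 kWh/t

W = 3.7990 kWh/t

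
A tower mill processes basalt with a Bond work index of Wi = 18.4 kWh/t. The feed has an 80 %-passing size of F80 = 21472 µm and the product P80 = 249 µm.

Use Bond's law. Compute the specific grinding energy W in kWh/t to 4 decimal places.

W = 10·Wi·[P80^(−½) − F80^(−½)]
1/√249 = 0.063372;  1/√21472 = 0.006824
W = 10·18.4·(0.063372 − 0.006824) = 10.4048 kWh/t

W = 10.4048 kWh/t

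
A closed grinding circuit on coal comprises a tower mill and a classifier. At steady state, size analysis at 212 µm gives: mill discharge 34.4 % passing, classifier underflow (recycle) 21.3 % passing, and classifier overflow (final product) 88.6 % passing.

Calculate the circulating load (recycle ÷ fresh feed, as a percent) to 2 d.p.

CL = 413.74 %

Mass balance on the −212 µm fraction:
(1+r)·d = r·u + o ⇒ r = (o−d)/(d−u)
r = (88.6 − 34.4)/(34.4 − 21.3) = 54.2/13.1 = 4.1374
CL = 100·r = 413.74 %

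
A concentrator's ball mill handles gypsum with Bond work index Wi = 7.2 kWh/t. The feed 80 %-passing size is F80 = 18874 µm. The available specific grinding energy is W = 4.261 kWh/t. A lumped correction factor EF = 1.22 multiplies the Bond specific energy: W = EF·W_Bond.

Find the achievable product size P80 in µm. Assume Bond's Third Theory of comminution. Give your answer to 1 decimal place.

W = 10 Wi / √P80 − 10 Wi / √F80
W_Bond = W / EF = 4.261 / 1.22 = 3.4926 kWh/t
P80^(−½) = W_Bond/(10 Wi) + F80^(−½)
  = 3.4926/(10·7.2) + 1/√18874 = 0.048509 + 0.007279 = 0.055788
P80 = (1/0.055788)² = 17.9251² = 321.31 µm

P80 = 321.3 µm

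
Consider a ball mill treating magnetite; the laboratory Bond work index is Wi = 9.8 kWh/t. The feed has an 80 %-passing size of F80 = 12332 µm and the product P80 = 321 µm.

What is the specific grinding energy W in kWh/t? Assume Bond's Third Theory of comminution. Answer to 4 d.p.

W = 4.5873 kWh/t

W = 10 Wi (1/√P80 − 1/√F80)  [Bond]
1/√321 = 0.055815;  1/√12332 = 0.009005
W = 10·9.8·(0.055815 − 0.009005) = 4.5873 kWh/t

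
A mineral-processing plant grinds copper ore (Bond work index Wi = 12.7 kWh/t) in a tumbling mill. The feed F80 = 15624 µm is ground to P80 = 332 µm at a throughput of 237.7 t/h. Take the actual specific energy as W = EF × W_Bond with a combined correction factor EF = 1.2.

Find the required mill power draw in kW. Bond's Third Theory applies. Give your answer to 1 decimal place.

W = 10 Wi (1/√P80 − 1/√F80)  [Bond]
W = 10·12.7·(1/√332 − 1/√15624) = 10·12.7·(0.046882) = 5.9540 kWh/t
Corrected W = EF·W_Bond = 1.2·5.9540 = 7.1448 kWh/t
P_mill = W·ṁ = 7.1448·237.7 = 1698.3 kW

P = 1698.3 kW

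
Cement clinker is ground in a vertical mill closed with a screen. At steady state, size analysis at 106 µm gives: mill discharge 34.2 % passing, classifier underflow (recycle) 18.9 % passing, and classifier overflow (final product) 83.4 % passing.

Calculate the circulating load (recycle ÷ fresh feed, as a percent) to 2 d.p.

Let r = R/F. Size balance at 106 µm:
Fd + Rd = Ru + Fo ⇒ R/F = (o−d)/(d−u)
r = (83.4 − 34.2)/(34.2 − 18.9) = 49.2/15.3 = 3.2157
CL = 100·r = 321.57 %

CL = 321.57 %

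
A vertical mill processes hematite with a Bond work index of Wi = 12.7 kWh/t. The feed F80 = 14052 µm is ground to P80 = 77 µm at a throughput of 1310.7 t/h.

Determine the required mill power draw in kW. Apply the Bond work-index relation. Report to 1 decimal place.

W_Bond = 10·Wi·(1/√P₈₀ − 1/√F₈₀)
W = 10·12.7·(1/√77 − 1/√14052) = 10·12.7·(0.105525) = 13.4016 kWh/t
P_mill = W·ṁ = 13.4016·1310.7 = 17565.5 kW

P = 17565.5 kW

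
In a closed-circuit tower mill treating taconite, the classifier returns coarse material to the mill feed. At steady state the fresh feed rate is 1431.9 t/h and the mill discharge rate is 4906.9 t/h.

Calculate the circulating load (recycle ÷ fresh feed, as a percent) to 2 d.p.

M = F + R at steady state, so:
R = M − F = 4906.9 − 1431.9 = 3475.0 t/h
CL = 100·R/F = 100·3475.0/1431.9 = 242.68 %

CL = 242.68 %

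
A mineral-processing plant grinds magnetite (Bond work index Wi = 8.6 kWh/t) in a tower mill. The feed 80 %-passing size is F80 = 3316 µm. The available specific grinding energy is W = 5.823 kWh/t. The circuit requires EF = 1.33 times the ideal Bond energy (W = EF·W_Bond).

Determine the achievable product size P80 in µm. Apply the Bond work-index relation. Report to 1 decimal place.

W = 10·Wi·(P80^(-½) − F80^(-½))
W_Bond = W / EF = 5.823 / 1.33 = 4.3782 kWh/t
⇒ 1/√P80 = W_Bond/(10·Wi) + 1/√F80
  = 4.3782/(10·8.6) + 1/√3316 = 0.050909 + 0.017366 = 0.068275
P80 = (1/0.068275)² = 14.6467² = 214.52 µm

P80 = 214.5 µm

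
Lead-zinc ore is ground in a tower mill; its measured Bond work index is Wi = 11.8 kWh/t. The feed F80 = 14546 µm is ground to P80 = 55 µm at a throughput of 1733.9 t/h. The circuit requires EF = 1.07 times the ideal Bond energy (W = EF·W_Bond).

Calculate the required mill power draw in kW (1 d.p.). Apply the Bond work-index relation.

W = 10·Wi·(P80^(-½) − F80^(-½))
W = 10·11.8·(1/√55 − 1/√14546) = 10·11.8·(0.126549) = 14.9327 kWh/t
Apply correction: 14.9327 × 1.07 = 15.9780 kWh/t
Power = W × throughput = 15.9780 kWh/t × 1733.9 t/h = 27704.3 kW

P = 27704.3 kW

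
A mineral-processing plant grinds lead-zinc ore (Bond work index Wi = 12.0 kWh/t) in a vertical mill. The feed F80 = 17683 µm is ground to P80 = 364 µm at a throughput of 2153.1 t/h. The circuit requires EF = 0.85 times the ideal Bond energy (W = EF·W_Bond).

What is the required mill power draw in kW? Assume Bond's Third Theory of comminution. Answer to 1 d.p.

Bond:  W = 10 Wi (1/√P − 1/√F)
W = 10·12.0·(1/√364 − 1/√17683) = 10·12.0·(0.044894) = 5.3873 kWh/t
With EF = 0.85: W = 5.3873·0.85 = 4.5792 kWh/t
Mill draw = 4.5792 × 2153.1 = 9859.5 kW

P = 9859.5 kW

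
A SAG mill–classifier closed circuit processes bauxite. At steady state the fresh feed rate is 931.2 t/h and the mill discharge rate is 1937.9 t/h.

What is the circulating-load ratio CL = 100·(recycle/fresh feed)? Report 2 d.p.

Steady state: M = F + R.
R = M − F = 1937.9 − 931.2 = 1006.7 t/h
CL = 100·R/F = 100·1006.7/931.2 = 108.11 %

CL = 108.11 %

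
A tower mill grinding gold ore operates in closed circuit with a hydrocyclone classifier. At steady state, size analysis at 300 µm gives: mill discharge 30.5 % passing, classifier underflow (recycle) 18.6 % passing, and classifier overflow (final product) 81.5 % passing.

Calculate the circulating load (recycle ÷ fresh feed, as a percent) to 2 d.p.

Balance %-passing 300 µm (r = R/F):
d + r·d = r·u + o → r(d−u) = o−d
r = (81.5 − 30.5)/(30.5 − 18.6) = 51.0/11.9 = 4.2857
CL = 100·r = 428.57 %

CL = 428.57 %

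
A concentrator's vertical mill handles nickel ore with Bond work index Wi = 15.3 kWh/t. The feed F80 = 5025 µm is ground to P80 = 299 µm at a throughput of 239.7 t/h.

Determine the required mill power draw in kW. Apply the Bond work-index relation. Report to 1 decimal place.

W_Bond = 10·Wi·(1/√P₈₀ − 1/√F₈₀)
W = 10·15.3·(1/√299 − 1/√5025) = 10·15.3·(0.043725) = 6.6899 kWh/t
Mill draw = 6.6899 × 239.7 = 1603.6 kW

P = 1603.6 kW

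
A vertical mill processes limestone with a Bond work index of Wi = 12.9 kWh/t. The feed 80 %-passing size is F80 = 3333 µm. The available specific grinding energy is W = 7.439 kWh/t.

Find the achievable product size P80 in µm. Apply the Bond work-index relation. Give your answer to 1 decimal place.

P80 = 177.8 µm

W = 10 Wi / √P80 − 10 Wi / √F80
⇒ 1/√P80 = W/(10·Wi) + 1/√F80
  = 7.4390/(10·12.9) + 1/√3333 = 0.057667 + 0.017321 = 0.074988
P80 = (1/0.074988)² = 13.3355² = 177.83 µm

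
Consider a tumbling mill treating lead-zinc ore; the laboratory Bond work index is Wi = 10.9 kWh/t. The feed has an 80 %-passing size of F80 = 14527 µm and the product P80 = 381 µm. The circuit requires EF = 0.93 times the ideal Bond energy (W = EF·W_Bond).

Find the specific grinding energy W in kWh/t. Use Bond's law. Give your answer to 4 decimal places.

W = 10 Wi (P80^-0.5 − F80^-0.5)
1/√381 = 0.051232;  1/√14527 = 0.008297
W = 10·10.9·(0.051232 − 0.008297) = 4.6799 kWh/t
With EF = 0.93: W = 4.6799·0.93 = 4.3523 kWh/t

W = 4.3523 kWh/t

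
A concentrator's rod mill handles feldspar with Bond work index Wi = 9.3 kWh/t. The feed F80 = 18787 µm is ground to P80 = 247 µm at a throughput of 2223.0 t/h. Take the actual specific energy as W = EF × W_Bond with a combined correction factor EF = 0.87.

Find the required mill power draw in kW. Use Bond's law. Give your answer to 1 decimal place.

P = 10132.2 kW

Bond: W = 10·Wi·(1/√P80 − 1/√F80)
W = 10·9.3·(1/√247 − 1/√18787) = 10·9.3·(0.056333) = 5.2389 kWh/t
With EF = 0.87: W = 5.2389·0.87 = 4.5579 kWh/t
Mill draw = 4.5579 × 2223.0 = 10132.2 kW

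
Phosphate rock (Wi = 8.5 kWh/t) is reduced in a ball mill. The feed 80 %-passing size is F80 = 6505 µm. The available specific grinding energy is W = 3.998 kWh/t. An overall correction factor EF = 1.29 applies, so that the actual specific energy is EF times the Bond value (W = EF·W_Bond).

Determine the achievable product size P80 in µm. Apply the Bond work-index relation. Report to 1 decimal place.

W = 10·Wi·(P80^(-½) − F80^(-½))
W_Bond = W / EF = 3.998 / 1.29 = 3.0992 kWh/t
P80^-0.5 = F80^-0.5 + W_Bond/(10 Wi)
  = 3.0992/(10·8.5) + 1/√6505 = 0.036461 + 0.012399 = 0.048860
P80 = (1/0.048860)² = 20.4666² = 418.88 µm

P80 = 418.9 µm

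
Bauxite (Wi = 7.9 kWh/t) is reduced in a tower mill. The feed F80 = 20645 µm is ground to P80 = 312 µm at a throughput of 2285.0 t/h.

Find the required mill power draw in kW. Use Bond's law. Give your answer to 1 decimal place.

W = 10 Wi (P80^-0.5 − F80^-0.5)
W = 10·7.9·(1/√312 − 1/√20645) = 10·7.9·(0.049654) = 3.9227 kWh/t
P_mill = W·ṁ = 3.9227·2285.0 = 8963.3 kW

P = 8963.3 kW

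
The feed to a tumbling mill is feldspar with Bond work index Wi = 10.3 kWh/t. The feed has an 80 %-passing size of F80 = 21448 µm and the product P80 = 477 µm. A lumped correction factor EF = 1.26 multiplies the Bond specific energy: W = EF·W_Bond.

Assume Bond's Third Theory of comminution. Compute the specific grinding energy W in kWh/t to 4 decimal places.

Bond:  W = 10 Wi (1/√P − 1/√F)
1/√477 = 0.045787;  1/√21448 = 0.006828
W = 10·10.3·(0.045787 − 0.006828) = 4.0127 kWh/t
With EF = 1.26: W = 4.0127·1.26 = 5.0561 kWh/t

W = 5.0561 kWh/t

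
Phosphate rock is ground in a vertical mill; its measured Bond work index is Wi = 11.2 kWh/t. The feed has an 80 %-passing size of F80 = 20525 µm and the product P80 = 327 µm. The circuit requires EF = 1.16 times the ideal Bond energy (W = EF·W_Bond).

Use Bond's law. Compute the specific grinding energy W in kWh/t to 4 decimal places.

W = 6.2777 kWh/t

W = 10·Wi·(P80^(-½) − F80^(-½))
1/√327 = 0.055300;  1/√20525 = 0.006980
W = 10·11.2·(0.055300 − 0.006980) = 5.4118 kWh/t
Apply correction: 5.4118 × 1.16 = 6.2777 kWh/t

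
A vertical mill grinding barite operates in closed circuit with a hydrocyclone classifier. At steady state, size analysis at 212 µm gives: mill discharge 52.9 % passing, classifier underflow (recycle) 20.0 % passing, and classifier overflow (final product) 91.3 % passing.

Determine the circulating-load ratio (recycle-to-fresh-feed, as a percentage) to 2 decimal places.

Balance %-passing 212 µm (r = R/F):
Fd + Rd = Ru + Fo ⇒ R/F = (o−d)/(d−u)
r = (91.3 − 52.9)/(52.9 − 20.0) = 38.4/32.9 = 1.1672
CL = 100·r = 116.72 %

CL = 116.72 %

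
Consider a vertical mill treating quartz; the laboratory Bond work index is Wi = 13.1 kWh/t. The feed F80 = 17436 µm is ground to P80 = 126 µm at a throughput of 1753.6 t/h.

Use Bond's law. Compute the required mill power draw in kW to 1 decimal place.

W_Bond = 10·Wi·(1/√P₈₀ − 1/√F₈₀)
W = 10·13.1·(1/√126 − 1/√17436) = 10·13.1·(0.081514) = 10.6783 kWh/t
Power = W × throughput = 10.6783 kWh/t × 1753.6 t/h = 18725.5 kW

P = 18725.5 kW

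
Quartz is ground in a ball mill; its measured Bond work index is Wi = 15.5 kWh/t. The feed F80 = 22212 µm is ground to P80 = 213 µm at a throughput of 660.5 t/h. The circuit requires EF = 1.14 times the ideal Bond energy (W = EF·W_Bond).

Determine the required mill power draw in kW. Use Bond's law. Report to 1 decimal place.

P = 7213.8 kW

Bond: W = 10·Wi·(1/√P80 − 1/√F80)
W = 10·15.5·(1/√213 − 1/√22212) = 10·15.5·(0.061809) = 9.5804 kWh/t
Apply correction: 9.5804 × 1.14 = 10.9217 kWh/t
Power = W × throughput = 10.9217 kWh/t × 660.5 t/h = 7213.8 kW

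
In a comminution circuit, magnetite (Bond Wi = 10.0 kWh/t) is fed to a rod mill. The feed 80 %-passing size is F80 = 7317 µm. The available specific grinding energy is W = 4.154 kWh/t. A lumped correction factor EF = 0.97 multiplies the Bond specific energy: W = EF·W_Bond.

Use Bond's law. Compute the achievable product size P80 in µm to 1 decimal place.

P80 = 336.5 µm

Bond: W = 10·Wi·(1/√P80 − 1/√F80)
W_Bond = W / EF = 4.154 / 0.97 = 4.2825 kWh/t
⇒ 1/√P80 = W_Bond/(10·Wi) + 1/√F80
  = 4.2825/(10·10.0) + 1/√7317 = 0.042825 + 0.011691 = 0.054515
P80 = (1/0.054515)² = 18.3435² = 336.48 µm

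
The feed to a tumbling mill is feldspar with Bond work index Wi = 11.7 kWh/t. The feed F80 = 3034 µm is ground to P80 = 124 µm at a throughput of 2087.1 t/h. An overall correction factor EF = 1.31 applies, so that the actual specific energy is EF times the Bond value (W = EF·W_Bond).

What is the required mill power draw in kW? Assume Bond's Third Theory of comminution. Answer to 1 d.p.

P = 22919.4 kW

W = 10 Wi / √P80 − 10 Wi / √F80
W = 10·11.7·(1/√124 − 1/√3034) = 10·11.7·(0.071648) = 8.3828 kWh/t
Apply correction: 8.3828 × 1.31 = 10.9815 kWh/t
P = W·T = 10.9815·2087.1 = 22919.4 kW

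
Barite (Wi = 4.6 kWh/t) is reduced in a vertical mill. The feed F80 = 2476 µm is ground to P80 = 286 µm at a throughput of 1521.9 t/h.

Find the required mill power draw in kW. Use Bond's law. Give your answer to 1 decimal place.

P = 2732.7 kW

W = 10·Wi·(P80^(-½) − F80^(-½))
W = 10·4.6·(1/√286 − 1/√2476) = 10·4.6·(0.039035) = 1.7956 kWh/t
Power = W × throughput = 1.7956 kWh/t × 1521.9 t/h = 2732.7 kW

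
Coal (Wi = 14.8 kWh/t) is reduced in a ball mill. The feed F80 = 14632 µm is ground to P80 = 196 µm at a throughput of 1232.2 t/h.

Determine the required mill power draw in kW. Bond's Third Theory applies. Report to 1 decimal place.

W = 10 Wi (1/√P80 − 1/√F80)  [Bond]
W = 10·14.8·(1/√196 − 1/√14632) = 10·14.8·(0.063162) = 9.3479 kWh/t
P_mill = W·ṁ = 9.3479·1232.2 = 11518.5 kW

P = 11518.5 kW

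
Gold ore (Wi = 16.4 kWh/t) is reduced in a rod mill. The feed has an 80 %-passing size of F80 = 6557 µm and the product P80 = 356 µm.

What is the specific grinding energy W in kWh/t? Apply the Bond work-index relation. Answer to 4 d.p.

W = 6.6667 kWh/t

Bond:  W = 10 Wi (1/√P − 1/√F)
1/√356 = 0.053000;  1/√6557 = 0.012349
W = 10·16.4·(0.053000 − 0.012349) = 6.6667 kWh/t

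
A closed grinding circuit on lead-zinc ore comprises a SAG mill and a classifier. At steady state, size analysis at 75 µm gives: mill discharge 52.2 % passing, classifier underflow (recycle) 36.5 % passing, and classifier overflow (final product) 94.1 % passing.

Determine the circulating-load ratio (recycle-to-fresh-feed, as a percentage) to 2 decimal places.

CL = 266.88 %

Two-product formula at 75 µm:
(1+r)·d = r·u + o ⇒ r = (o−d)/(d−u)
r = (94.1 − 52.2)/(52.2 − 36.5) = 41.9/15.7 = 2.6688
CL = 100·r = 266.88 %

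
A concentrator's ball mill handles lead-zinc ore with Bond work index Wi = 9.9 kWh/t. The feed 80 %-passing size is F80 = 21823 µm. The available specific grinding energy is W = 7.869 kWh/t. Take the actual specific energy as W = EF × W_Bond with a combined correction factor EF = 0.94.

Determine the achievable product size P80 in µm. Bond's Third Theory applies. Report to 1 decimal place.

W = 10 Wi / √P80 − 10 Wi / √F80
W_Bond = W / EF = 7.869 / 0.94 = 8.3713 kWh/t
⇒ 1/√P80 = W_Bond/(10·Wi) + 1/√F80
  = 8.3713/(10·9.9) + 1/√21823 = 0.084558 + 0.006769 = 0.091328
P80 = (1/0.091328)² = 10.9496² = 119.89 µm

P80 = 119.9 µm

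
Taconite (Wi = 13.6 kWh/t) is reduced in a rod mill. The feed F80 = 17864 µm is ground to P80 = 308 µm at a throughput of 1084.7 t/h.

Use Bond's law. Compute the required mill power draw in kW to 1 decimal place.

P = 7302.0 kW

W_Bond = 10·Wi·(1/√P₈₀ − 1/√F₈₀)
W = 10·13.6·(1/√308 − 1/√17864) = 10·13.6·(0.049498) = 6.7318 kWh/t
P = W·T = 6.7318·1084.7 = 7302.0 kW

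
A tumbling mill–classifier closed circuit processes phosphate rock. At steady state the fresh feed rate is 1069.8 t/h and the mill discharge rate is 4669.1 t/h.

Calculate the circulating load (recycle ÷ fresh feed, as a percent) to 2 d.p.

CL = 336.45 %

Steady state: M = F + R.
R = M − F = 4669.1 − 1069.8 = 3599.3 t/h
CL = 100·R/F = 100·3599.3/1069.8 = 336.45 %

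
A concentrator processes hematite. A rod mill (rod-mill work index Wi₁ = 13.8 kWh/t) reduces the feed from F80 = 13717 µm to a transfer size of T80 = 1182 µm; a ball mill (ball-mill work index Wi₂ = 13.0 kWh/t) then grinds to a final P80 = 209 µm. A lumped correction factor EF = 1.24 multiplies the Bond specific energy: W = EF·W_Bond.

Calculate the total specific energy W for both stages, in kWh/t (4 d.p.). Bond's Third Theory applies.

Bond: W = 10·Wi·(1/√P80 − 1/√F80)
Stage 1 (13717→1182 µm, Wi₁=13.8): W₁ = 10·13.8·(0.029086 − 0.008538) = 2.8357 kWh/t
Stage 2 (1182→209 µm, Wi₂=13.0): W₂ = 10·13.0·(0.069171 − 0.029086) = 5.2110 kWh/t
W = W₁ + W₂ = 2.8357 + 5.2110 = 8.0467 kWh/t
With EF = 1.24: W = 8.0467·1.24 = 9.9779 kWh/t

W = 9.9779 kWh/t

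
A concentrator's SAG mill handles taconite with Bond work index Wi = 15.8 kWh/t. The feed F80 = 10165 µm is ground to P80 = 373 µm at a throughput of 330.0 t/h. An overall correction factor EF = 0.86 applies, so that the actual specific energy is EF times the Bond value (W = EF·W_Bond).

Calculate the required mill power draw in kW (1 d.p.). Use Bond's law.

W = 10 Wi (P80^-0.5 − F80^-0.5)
W = 10·15.8·(1/√373 − 1/√10165) = 10·15.8·(0.041860) = 6.6138 kWh/t
W_actual = 0.86 × 6.6138 = 5.6879 kWh/t
P = W·T = 5.6879·330.0 = 1877.0 kW

P = 1877.0 kW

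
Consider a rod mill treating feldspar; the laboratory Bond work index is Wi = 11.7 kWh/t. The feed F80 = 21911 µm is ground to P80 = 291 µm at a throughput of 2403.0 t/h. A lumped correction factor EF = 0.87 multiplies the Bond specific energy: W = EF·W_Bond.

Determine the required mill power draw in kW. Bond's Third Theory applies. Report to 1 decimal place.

P = 12686.3 kW

Bond:  W = 10 Wi (1/√P − 1/√F)
W = 10·11.7·(1/√291 − 1/√21911) = 10·11.7·(0.051865) = 6.0682 kWh/t
With EF = 0.87: W = 6.0682·0.87 = 5.2794 kWh/t
Mill draw = 5.2794 × 2403.0 = 12686.3 kW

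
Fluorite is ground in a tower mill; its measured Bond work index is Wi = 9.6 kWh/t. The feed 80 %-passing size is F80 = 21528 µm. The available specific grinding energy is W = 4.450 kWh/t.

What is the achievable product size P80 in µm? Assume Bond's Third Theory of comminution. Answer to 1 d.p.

P80 = 353.7 µm

W = 10 Wi (1/√P80 − 1/√F80)  [Bond]
1/√P80 = 1/√F80 + W/(10·Wi)
  = 4.4500/(10·9.6) + 1/√21528 = 0.046354 + 0.006816 = 0.053170
P80 = (1/0.053170)² = 18.8077² = 353.73 µm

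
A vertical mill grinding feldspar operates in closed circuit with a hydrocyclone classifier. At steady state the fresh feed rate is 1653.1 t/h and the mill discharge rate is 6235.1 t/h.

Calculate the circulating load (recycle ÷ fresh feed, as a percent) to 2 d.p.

CL = 277.18 %

M = F + R at steady state, so:
R = M − F = 6235.1 − 1653.1 = 4582.0 t/h
CL = 100·R/F = 100·4582.0/1653.1 = 277.18 %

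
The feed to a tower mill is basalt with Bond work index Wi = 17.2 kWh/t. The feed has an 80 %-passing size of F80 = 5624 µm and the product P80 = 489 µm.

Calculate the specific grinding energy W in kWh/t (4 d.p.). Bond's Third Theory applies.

Bond: W = 10·Wi·(1/√P80 − 1/√F80)
1/√489 = 0.045222;  1/√5624 = 0.013335
W = 10·17.2·(0.045222 − 0.013335) = 5.4846 kWh/t

W = 5.4846 kWh/t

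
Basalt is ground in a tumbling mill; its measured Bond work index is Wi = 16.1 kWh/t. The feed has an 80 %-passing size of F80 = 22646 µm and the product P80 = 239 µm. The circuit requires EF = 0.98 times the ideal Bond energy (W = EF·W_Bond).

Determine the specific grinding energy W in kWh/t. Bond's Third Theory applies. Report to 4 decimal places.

W = 10·Wi·(P80^(-½) − F80^(-½))
1/√239 = 0.064685;  1/√22646 = 0.006645
W = 10·16.1·(0.064685 − 0.006645) = 9.3444 kWh/t
Corrected W = EF·W_Bond = 0.98·9.3444 = 9.1575 kWh/t

W = 9.1575 kWh/t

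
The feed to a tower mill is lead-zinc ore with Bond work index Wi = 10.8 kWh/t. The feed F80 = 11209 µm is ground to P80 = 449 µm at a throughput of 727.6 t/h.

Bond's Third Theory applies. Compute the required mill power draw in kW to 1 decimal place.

P = 2966.2 kW

W = 10·Wi·[P80^(−½) − F80^(−½)]
W = 10·10.8·(1/√449 − 1/√11209) = 10·10.8·(0.037748) = 4.0767 kWh/t
P = W·T = 4.0767·727.6 = 2966.2 kW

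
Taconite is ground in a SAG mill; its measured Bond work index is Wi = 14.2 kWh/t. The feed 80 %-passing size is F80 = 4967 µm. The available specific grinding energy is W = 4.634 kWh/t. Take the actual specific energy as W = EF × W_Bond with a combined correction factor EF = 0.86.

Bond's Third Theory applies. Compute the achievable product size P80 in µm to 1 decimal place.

P80 = 367.9 µm

W = 10 Wi (1/√P80 − 1/√F80)  [Bond]
W_Bond = W / EF = 4.634 / 0.86 = 5.3884 kWh/t
⇒ 1/√P80 = W_Bond/(10 Wi) + 1/√F80
  = 5.3884/(10·14.2) + 1/√4967 = 0.037946 + 0.014189 = 0.052135
P80 = (1/0.052135)² = 19.1809² = 367.91 µm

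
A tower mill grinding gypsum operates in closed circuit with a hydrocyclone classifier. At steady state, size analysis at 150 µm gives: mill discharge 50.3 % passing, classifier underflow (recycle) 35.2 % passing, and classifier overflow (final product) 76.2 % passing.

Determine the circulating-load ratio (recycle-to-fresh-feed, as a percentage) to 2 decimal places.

Let r = R/F. Size balance at 150 µm:
(1+r)·d = r·u + o ⇒ r = (o−d)/(d−u)
r = (76.2 − 50.3)/(50.3 − 35.2) = 25.9/15.1 = 1.7152
CL = 100·r = 171.52 %

CL = 171.52 %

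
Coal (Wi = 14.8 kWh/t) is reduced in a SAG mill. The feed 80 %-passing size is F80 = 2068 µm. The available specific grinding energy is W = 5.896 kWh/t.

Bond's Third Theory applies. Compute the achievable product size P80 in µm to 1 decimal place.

P80 = 261.6 µm

W_Bond = 10·Wi·(1/√P₈₀ − 1/√F₈₀)
⇒ 1/√P80 = W/(10 Wi) + 1/√F80
  = 5.8960/(10·14.8) + 1/√2068 = 0.039838 + 0.021990 = 0.061828
P80 = (1/0.061828)² = 16.1740² = 261.60 µm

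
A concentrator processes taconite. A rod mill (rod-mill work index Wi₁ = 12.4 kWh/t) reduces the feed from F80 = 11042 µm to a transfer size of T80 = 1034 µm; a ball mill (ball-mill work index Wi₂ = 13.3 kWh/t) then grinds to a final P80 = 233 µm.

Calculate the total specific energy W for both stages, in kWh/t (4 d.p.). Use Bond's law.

W = 7.2532 kWh/t

Bond:  W = 10 Wi (1/√P − 1/√F)
Stage 1 (11042→1034 µm, Wi₁=12.4): W₁ = 10·12.4·(0.031099 − 0.009516) = 2.6762 kWh/t
Stage 2 (1034→233 µm, Wi₂=13.3): W₂ = 10·13.3·(0.065512 − 0.031099) = 4.5770 kWh/t
W = W₁ + W₂ = 2.6762 + 4.5770 = 7.2532 kWh/t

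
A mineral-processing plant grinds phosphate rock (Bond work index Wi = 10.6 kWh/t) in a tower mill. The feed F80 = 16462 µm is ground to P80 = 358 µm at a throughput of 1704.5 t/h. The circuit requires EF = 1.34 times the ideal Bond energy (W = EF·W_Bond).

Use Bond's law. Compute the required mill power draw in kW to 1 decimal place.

P = 10908.8 kW

W = 10·Wi·(P80^(-½) − F80^(-½))
W = 10·10.6·(1/√358 − 1/√16462) = 10·10.6·(0.045058) = 4.7761 kWh/t
Apply correction: 4.7761 × 1.34 = 6.4000 kWh/t
P = W·T = 6.4000·1704.5 = 10908.8 kW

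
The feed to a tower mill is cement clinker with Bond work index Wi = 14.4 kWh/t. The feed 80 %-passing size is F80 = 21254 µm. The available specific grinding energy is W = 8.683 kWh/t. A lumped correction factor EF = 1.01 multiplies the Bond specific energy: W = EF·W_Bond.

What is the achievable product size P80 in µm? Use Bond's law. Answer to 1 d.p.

W = 10·Wi·(P80^(-½) − F80^(-½))
W_Bond = W / EF = 8.683 / 1.01 = 8.5970 kWh/t
⇒ 1/√P80 = W_Bond/(10 Wi) + 1/√F80
  = 8.5970/(10·14.4) + 1/√21254 = 0.059702 + 0.006859 = 0.066561
P80 = (1/0.066561)² = 15.0238² = 225.72 µm

P80 = 225.7 µm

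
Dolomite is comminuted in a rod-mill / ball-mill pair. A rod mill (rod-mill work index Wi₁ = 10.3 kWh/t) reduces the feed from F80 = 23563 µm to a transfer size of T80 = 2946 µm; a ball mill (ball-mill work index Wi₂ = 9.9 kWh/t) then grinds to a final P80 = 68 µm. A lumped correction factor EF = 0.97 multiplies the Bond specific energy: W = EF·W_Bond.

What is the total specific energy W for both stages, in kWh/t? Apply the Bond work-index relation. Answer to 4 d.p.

W = 11.0660 kWh/t

W = 10·Wi·[P80^(−½) − F80^(−½)]
Stage 1 (23563→2946 µm, Wi₁=10.3): W₁ = 10·10.3·(0.018424 − 0.006515) = 1.2267 kWh/t
Stage 2 (2946→68 µm, Wi₂=9.9): W₂ = 10·9.9·(0.121268 − 0.018424) = 10.1815 kWh/t
W = W₁ + W₂ = 1.2267 + 10.1815 = 11.4082 kWh/t
Apply correction: 11.4082 × 0.97 = 11.0660 kWh/t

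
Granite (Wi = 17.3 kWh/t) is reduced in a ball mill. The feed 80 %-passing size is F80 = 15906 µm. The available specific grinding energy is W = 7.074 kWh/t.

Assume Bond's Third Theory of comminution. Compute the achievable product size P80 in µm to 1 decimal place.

P80 = 419.6 µm

Bond:  W = 10 Wi (1/√P − 1/√F)
P80^(−½) = W/(10 Wi) + F80^(−½)
  = 7.0740/(10·17.3) + 1/√15906 = 0.040890 + 0.007929 = 0.048819
P80 = (1/0.048819)² = 20.4837² = 419.58 µm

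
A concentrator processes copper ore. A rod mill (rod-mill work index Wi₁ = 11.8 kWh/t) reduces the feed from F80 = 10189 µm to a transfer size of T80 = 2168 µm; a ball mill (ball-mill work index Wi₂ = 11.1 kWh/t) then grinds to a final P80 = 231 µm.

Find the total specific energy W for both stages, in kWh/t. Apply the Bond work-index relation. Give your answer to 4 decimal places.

W = 10 Wi / √P80 − 10 Wi / √F80
Stage 1 (10189→2168 µm, Wi₁=11.8): W₁ = 10·11.8·(0.021477 − 0.009907) = 1.3653 kWh/t
Stage 2 (2168→231 µm, Wi₂=11.1): W₂ = 10·11.1·(0.065795 − 0.021477) = 4.9193 kWh/t
W = W₁ + W₂ = 1.3653 + 4.9193 = 6.2846 kWh/t

W = 6.2846 kWh/t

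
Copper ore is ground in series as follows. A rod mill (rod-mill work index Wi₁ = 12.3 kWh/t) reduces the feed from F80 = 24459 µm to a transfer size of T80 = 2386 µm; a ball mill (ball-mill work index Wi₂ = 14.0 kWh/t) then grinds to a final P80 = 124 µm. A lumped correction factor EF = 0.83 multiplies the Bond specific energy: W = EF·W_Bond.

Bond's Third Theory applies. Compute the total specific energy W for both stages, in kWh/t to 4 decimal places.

W = 10 Wi (P80^-0.5 − F80^-0.5)
Stage 1 (24459→2386 µm, Wi₁=12.3): W₁ = 10·12.3·(0.020472 − 0.006394) = 1.7316 kWh/t
Stage 2 (2386→124 µm, Wi₂=14.0): W₂ = 10·14.0·(0.089803 − 0.020472) = 9.7063 kWh/t
W = W₁ + W₂ = 1.7316 + 9.7063 = 11.4379 kWh/t
Corrected W = EF·W_Bond = 0.83·11.4379 = 9.4934 kWh/t

W = 9.4934 kWh/t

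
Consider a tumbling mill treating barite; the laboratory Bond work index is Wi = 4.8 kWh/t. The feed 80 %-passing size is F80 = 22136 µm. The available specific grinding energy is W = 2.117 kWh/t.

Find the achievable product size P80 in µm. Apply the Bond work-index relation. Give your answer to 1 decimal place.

P80 = 387.1 µm

W = 10·Wi·[P80^(−½) − F80^(−½)]
⇒ 1/√P80 = W/(10 Wi) + 1/√F80
  = 2.1170/(10·4.8) + 1/√22136 = 0.044104 + 0.006721 = 0.050825
P80 = (1/0.050825)² = 19.6752² = 387.11 µm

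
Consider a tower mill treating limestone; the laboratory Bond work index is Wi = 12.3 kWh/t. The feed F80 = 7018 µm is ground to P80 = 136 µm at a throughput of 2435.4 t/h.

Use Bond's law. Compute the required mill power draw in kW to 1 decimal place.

P = 22110.8 kW

W_Bond = 10·Wi·(1/√P₈₀ − 1/√F₈₀)
W = 10·12.3·(1/√136 − 1/√7018) = 10·12.3·(0.073812) = 9.0789 kWh/t
Mill draw = 9.0789 × 2435.4 = 22110.8 kW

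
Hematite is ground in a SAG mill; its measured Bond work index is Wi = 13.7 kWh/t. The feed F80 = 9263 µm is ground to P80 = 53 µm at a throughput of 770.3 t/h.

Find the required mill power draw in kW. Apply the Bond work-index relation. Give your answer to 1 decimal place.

W = 10 Wi / √P80 − 10 Wi / √F80
W = 10·13.7·(1/√53 − 1/√9263) = 10·13.7·(0.126970) = 17.3949 kWh/t
Mill draw = 17.3949 × 770.3 = 13399.3 kW

P = 13399.3 kW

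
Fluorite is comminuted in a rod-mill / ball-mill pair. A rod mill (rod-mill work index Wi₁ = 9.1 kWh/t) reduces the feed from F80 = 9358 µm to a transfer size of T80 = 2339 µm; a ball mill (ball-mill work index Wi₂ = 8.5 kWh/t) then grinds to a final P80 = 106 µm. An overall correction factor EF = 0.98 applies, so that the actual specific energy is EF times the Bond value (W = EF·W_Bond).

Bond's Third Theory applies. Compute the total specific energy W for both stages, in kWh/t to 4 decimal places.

W = 10·Wi·(P80^(-½) − F80^(-½))
Stage 1 (9358→2339 µm, Wi₁=9.1): W₁ = 10·9.1·(0.020677 − 0.010337) = 0.9409 kWh/t
Stage 2 (2339→106 µm, Wi₂=8.5): W₂ = 10·8.5·(0.097129 − 0.020677) = 6.4984 kWh/t
W = W₁ + W₂ = 0.9409 + 6.4984 = 7.4393 kWh/t
Corrected W = EF·W_Bond = 0.98·7.4393 = 7.2905 kWh/t

W = 7.2905 kWh/t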